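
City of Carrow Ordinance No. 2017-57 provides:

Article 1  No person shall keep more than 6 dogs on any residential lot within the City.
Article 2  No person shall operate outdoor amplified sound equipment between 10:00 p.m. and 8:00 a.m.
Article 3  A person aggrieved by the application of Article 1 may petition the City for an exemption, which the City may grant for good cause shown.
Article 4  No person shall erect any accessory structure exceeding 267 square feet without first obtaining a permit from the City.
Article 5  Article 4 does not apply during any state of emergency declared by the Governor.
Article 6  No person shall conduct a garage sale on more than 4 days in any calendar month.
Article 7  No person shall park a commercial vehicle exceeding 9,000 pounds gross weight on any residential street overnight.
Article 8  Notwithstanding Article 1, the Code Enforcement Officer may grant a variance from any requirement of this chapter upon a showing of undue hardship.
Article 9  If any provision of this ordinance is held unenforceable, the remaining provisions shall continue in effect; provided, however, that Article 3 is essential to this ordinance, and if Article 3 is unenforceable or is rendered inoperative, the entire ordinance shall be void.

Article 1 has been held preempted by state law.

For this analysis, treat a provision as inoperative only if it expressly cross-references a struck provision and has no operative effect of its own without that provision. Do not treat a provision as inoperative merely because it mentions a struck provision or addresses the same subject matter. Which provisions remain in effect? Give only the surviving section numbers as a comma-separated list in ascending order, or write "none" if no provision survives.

Article 1 is struck. Article 3 operates only by reference to Article 1, so it falls with Article 1. Article 9 makes Article 3 an essential term, and Article 3 has been rendered inoperative by the cascade; under Article 9, the entire ordinance is therefore void. No provision of the ordinance survives.

none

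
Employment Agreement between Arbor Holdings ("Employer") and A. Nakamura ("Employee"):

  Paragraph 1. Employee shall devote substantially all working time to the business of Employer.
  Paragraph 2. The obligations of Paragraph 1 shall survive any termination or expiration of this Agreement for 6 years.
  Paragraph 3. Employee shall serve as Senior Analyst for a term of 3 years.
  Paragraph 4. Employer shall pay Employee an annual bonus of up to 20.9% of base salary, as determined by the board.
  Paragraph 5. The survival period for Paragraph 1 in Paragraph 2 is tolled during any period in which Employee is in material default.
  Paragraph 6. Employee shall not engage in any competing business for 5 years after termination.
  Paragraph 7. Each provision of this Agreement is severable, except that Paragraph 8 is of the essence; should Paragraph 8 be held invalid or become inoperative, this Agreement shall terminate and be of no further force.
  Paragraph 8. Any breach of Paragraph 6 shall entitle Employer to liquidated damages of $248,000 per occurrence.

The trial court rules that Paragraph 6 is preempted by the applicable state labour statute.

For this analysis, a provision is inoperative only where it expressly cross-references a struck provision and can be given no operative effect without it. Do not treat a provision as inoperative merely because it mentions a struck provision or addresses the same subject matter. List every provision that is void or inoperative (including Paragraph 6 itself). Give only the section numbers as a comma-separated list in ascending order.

Paragraph 6 is struck. Paragraph 8 operates only by reference to Paragraph 6, so it falls with Paragraph 6. Paragraph 7 makes Paragraph 8 an essential term, and Paragraph 8 has been rendered inoperative by the cascade; under Paragraph 7, the entire Agreement is therefore void. No provision of the Agreement survives.

1, 2, 3, 4, 5, 6, 7, 8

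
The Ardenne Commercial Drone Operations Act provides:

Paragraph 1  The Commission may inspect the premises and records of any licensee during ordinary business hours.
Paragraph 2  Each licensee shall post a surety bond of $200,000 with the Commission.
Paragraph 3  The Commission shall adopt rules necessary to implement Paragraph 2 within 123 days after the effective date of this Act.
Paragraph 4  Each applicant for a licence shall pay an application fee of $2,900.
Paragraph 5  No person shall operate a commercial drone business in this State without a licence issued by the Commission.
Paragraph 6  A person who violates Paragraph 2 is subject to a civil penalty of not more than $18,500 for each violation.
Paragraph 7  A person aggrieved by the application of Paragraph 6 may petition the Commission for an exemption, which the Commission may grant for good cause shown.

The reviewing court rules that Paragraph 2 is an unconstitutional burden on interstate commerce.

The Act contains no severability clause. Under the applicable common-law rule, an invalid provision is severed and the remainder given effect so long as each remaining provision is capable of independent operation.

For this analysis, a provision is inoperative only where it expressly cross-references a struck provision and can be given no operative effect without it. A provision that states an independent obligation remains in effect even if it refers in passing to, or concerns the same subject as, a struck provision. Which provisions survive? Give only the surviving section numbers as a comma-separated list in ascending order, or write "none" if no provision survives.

1, 4, 5

Paragraph 2 is struck. Paragraph 3 operates only by reference to Paragraph 2, so it falls with Paragraph 2. Paragraph 6 has no operative effect of its own apart from Paragraph 2 and is therefore inoperative. Paragraph 7 operates only by reference to Paragraph 6, so it falls with Paragraph 6. With no severability clause, the stated default rule severs what cannot stand and enforces each remaining provision that can operate on its own. That leaves Paragraph 1, Paragraph 4, and Paragraph 5 in effect.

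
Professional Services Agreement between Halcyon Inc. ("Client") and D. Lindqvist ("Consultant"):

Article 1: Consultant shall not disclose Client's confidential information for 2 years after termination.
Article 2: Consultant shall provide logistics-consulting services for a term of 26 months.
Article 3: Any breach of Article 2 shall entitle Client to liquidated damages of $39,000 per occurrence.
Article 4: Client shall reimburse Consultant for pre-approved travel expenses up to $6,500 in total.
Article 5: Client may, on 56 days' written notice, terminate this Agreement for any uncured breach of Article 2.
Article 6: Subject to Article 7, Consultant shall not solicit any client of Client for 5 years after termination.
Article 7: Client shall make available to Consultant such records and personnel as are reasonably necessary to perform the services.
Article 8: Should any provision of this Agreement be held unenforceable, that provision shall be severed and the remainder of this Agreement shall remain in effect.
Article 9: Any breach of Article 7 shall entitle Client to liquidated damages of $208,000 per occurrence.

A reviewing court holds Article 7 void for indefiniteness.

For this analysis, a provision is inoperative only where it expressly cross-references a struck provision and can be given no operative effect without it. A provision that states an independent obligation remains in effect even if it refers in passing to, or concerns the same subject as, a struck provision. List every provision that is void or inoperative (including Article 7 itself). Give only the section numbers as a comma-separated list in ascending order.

Article 7 is struck. Article 9 does nothing except set the liquidated-damages amount by reference to Article 7; with Article 7 gone it has no independent effect and is inoperative. Article 6 mentions Article 7 but its own obligation stands independently of Article 7, so Article 6 is not affected. Under the severability clause in Article 8, the remaining provisions continue in force. That leaves Article 1, Article 2, Article 3, Article 4, Article 5, Article 6, and Article 8 in effect.

7, 9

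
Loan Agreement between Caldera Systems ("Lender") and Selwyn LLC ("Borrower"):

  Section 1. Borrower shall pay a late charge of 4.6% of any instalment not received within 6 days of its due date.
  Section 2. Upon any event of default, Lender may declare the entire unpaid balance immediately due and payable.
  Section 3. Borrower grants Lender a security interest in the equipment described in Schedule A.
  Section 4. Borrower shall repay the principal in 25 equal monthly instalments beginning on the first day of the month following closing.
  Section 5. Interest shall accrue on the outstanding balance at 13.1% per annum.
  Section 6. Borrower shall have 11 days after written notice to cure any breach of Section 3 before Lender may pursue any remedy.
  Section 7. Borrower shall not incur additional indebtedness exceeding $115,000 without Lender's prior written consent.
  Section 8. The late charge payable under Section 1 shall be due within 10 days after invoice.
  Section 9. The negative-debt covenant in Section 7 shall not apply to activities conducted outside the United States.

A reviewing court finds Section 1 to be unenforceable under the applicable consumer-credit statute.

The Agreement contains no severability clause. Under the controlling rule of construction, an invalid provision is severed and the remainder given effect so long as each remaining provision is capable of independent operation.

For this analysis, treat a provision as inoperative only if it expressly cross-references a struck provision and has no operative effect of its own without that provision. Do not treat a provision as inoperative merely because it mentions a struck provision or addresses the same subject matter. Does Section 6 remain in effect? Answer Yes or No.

Section 1 is struck. Section 8 has no operative effect of its own apart from Section 1 and is therefore inoperative. With no severability clause, the stated default rule severs what cannot stand and enforces each remaining provision that can operate on its own. The provisions still in force are Section 2, Section 3, Section 4, Section 5, Section 6, Section 7, and Section 9. Section 6 is among the surviving provisions, so the answer is yes.

Yes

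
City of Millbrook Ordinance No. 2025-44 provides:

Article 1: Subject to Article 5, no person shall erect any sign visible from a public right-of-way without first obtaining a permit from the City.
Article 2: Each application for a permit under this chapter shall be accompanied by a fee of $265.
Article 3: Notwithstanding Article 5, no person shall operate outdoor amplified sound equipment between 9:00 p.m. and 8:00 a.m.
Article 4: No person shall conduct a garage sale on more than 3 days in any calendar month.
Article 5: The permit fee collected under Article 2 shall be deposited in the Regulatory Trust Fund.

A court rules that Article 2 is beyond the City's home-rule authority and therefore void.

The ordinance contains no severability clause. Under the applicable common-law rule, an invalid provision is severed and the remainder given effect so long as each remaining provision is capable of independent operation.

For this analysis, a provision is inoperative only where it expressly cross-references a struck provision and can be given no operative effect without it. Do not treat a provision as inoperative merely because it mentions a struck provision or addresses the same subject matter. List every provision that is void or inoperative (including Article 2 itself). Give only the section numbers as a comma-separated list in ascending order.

Article 2 is struck. Article 5 has no operative effect of its own apart from Article 2 and is therefore inoperative. Although Article 3 refers to Article 5, its operative terms do not depend on Article 5, so it remains in effect. Article 1 mentions Article 5 but its own obligation stands independently of Article 5, so Article 1 is not affected. With no severability clause, the stated default rule severs what cannot stand and enforces each remaining provision that can operate on its own. Article 1, Article 3, and Article 4 remain in effect.

2, 5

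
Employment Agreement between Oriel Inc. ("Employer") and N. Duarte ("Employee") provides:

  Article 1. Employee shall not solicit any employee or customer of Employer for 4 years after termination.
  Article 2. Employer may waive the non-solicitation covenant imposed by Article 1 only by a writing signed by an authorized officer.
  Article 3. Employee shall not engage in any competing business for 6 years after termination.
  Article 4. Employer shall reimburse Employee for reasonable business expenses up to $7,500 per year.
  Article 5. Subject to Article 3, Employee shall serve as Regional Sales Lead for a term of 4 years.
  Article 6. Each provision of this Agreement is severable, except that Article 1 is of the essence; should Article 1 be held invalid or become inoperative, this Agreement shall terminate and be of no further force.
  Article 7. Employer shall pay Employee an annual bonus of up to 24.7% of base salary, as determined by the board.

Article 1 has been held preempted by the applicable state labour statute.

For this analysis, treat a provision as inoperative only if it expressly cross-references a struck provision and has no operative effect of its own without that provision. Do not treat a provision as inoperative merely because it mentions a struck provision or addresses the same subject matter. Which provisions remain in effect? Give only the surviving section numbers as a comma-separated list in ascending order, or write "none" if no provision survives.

Article 1 is struck. Article 2 operates only by reference to Article 1, so it falls with Article 1. Article 6 makes Article 1 an essential term, and Article 1 is the provision held invalid; under Article 6, the entire Agreement is therefore void. No provision of the Agreement survives.

none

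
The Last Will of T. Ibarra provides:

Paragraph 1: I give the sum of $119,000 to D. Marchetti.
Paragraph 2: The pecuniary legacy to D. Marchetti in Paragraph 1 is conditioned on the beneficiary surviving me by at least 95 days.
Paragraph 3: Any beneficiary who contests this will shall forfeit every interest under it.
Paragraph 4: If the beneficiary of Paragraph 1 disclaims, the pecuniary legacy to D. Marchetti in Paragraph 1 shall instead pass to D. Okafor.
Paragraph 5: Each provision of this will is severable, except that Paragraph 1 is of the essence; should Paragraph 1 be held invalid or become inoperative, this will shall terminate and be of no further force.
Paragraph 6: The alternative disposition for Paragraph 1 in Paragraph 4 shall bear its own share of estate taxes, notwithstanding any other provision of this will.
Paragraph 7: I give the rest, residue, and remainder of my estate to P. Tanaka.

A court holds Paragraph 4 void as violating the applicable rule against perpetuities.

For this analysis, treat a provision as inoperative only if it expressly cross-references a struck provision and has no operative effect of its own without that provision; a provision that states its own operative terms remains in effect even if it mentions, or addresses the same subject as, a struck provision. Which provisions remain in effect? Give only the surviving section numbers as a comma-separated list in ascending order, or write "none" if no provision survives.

1, 2, 3, 5, 7

Paragraph 4 is struck. Paragraph 6 operates only by reference to Paragraph 4, so it falls with Paragraph 4. Paragraph 5 makes Paragraph 1 an essential term, but Paragraph 1 is unaffected, so the severability proviso in Paragraph 5 preserves the remaining provisions. Paragraph 1, Paragraph 2, Paragraph 3, Paragraph 5, and Paragraph 7 remain in effect.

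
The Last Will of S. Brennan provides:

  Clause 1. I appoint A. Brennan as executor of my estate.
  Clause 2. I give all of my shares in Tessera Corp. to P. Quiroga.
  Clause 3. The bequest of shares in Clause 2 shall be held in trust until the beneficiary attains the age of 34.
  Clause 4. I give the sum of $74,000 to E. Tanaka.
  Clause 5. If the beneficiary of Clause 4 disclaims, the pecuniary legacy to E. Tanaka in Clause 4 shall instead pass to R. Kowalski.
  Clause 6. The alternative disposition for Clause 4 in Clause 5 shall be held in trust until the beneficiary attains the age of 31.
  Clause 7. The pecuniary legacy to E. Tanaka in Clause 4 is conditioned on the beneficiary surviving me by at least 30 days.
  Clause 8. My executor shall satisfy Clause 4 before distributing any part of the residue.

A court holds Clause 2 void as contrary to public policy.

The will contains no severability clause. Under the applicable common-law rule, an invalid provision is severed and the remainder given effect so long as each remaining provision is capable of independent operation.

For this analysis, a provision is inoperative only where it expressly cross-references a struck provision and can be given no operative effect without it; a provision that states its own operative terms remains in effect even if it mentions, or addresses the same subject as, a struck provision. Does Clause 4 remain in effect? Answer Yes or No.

Yes

Clause 2 is struck. Clause 3 has no operative effect of its own apart from Clause 2 and is therefore inoperative. With no severability clause, the stated default rule severs what cannot stand and enforces each remaining provision that can operate on its own. Clause 1, Clause 4, Clause 5, Clause 6, Clause 7, and Clause 8 remain in effect. Clause 4 is among the surviving provisions, so the answer is yes.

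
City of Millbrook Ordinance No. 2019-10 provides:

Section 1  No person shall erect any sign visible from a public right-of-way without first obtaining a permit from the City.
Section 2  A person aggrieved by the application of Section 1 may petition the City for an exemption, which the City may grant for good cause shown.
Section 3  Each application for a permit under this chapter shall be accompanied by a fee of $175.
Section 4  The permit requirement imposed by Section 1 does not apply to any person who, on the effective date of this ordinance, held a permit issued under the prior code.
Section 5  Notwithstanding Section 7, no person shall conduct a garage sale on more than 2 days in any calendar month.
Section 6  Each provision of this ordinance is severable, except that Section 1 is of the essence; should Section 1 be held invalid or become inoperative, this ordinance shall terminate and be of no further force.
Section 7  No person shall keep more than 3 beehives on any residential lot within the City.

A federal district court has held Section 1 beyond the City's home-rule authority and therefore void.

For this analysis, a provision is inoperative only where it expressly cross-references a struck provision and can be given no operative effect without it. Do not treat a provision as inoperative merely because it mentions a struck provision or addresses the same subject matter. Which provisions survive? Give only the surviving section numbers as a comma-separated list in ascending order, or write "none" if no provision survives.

Section 1 is struck. Section 2 operates only by reference to Section 1, so it falls with Section 1. The only function of Section 4 is the grandfather exemption from Section 1, so it cannot stand once Section 1 is removed. Section 6 makes Section 1 an essential term, and Section 1 is the provision held invalid; under Section 6, the entire ordinance is therefore void. No provision of the ordinance survives.

none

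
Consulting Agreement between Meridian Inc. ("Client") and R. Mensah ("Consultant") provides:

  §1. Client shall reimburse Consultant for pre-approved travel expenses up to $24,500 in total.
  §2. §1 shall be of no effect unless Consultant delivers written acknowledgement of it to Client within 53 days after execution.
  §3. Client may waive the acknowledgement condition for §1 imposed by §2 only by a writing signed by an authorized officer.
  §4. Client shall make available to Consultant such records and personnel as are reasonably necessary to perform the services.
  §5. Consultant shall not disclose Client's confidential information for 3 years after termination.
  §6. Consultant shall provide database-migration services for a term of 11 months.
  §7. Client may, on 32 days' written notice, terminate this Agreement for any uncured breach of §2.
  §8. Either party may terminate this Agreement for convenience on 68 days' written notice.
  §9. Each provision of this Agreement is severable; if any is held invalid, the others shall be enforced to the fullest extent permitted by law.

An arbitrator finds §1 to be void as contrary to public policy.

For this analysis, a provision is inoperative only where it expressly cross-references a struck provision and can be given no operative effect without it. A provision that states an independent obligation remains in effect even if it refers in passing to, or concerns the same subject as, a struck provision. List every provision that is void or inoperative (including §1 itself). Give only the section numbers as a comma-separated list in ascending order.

§1 is struck. §2 merely fixes the acknowledgement condition for §1; with §1 gone it has nothing to operate on and falls away. §3 operates only by reference to §2, so it falls with §2. §7 merely fixes the termination right for breach of §2; with §2 gone it has nothing to operate on and falls away. §9 is a severability clause and preserves every provision that can still be given independent effect. That leaves §4, §5, §6, §8, and §9 in effect.

1, 2, 3, 7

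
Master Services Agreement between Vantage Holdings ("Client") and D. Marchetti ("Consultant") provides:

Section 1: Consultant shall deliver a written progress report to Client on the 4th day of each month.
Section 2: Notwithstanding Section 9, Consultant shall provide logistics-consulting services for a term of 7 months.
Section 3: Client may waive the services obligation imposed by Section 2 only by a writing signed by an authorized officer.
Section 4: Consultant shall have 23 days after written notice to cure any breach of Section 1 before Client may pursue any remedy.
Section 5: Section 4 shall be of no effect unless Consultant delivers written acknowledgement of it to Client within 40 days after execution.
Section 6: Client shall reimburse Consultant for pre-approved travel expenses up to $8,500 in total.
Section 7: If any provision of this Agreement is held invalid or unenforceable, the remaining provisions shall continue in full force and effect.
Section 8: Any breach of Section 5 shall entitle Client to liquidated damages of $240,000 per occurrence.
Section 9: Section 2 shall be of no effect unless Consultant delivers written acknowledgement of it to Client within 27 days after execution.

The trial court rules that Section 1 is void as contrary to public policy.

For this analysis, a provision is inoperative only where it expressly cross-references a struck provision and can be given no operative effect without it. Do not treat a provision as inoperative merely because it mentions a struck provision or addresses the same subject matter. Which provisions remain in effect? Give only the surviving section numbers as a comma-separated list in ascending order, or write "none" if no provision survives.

2, 3, 6, 7, 9

Section 1 is struck. The only function of Section 4 is the cure period for breach of Section 1, so it cannot stand once Section 1 is removed. Section 5 operates only by reference to Section 4, so it falls with Section 4. Section 8 operates only by reference to Section 5, so it falls with Section 5. Section 7 is a severability clause and preserves every provision that can still be given independent effect. Section 2, Section 3, Section 6, Section 7, and Section 9 remain in effect.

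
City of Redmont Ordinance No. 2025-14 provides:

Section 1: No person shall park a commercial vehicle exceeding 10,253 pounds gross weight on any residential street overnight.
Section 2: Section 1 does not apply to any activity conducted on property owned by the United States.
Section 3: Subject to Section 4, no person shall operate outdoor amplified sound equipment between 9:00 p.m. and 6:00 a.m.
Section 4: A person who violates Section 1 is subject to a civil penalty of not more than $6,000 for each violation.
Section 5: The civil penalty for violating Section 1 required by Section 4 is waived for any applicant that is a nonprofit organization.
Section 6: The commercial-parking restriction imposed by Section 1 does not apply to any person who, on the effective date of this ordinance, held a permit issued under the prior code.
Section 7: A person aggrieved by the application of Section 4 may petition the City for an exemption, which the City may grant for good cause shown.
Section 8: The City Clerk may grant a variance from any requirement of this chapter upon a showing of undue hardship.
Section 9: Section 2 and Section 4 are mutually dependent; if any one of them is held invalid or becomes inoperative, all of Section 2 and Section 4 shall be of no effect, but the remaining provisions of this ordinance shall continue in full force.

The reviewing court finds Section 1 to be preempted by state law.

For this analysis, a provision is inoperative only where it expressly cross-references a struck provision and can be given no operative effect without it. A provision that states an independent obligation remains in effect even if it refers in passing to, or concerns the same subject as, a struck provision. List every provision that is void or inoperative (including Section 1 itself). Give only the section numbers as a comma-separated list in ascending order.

Section 1 is struck. Section 2 merely fixes the public-property exemption from Section 1; with Section 1 gone it has nothing to operate on and falls away. The only function of Section 4 is the civil penalty for violating Section 1, so it cannot stand once Section 1 is removed. Section 6 has no operative effect of its own apart from Section 1 and is therefore inoperative. Section 5 operates only by reference to Section 4, so it falls with Section 4. Section 7 operates only by reference to Section 4, so it falls with Section 4. Section 3 mentions Section 4 but its own obligation stands independently of Section 4, so Section 3 is not affected. Section 9 declares Section 2 and Section 4 mutually dependent; since one of them has fallen, all of them are of no effect. The remainder continues in force under Section 9. The provisions still in force are Section 3, Section 8, and Section 9.

1, 2, 4, 5, 6, 7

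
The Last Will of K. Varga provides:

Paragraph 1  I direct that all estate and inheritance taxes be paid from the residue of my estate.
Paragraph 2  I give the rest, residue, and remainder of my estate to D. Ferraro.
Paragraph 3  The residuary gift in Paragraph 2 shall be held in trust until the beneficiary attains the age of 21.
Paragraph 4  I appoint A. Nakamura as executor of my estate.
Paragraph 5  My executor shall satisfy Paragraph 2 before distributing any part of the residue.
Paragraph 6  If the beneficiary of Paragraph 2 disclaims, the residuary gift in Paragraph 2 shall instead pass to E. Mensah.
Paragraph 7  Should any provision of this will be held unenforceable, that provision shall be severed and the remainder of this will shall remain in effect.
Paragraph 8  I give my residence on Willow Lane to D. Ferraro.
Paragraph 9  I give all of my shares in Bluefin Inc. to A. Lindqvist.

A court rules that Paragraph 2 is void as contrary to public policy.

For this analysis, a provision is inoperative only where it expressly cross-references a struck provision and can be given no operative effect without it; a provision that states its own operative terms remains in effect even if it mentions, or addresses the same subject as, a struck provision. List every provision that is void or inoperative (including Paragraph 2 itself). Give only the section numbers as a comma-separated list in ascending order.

2, 3, 5, 6

Paragraph 2 is struck. The only function of Paragraph 3 is the trust for Paragraph 2, so it cannot stand once Paragraph 2 is removed. Paragraph 5 operates only by reference to Paragraph 2, so it falls with Paragraph 2. The only function of Paragraph 6 is the alternative disposition for Paragraph 2, so it cannot stand once Paragraph 2 is removed. Paragraph 7 is a severability clause and preserves every provision that can still be given independent effect. The provisions still in force are Paragraph 1, Paragraph 4, Paragraph 7, Paragraph 8, and Paragraph 9.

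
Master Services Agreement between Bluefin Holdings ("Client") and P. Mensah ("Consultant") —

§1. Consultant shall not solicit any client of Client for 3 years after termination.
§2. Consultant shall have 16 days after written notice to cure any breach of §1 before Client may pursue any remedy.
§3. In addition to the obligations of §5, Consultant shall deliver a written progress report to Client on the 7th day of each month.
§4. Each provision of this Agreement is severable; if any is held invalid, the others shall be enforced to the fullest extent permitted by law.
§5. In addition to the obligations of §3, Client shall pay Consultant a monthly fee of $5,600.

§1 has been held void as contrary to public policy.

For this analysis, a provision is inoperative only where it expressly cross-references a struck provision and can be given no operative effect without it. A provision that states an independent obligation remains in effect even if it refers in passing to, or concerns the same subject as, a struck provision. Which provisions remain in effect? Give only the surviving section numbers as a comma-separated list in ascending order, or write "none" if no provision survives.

§1 is struck. The only function of §2 is the cure period for breach of §1, so it cannot stand once §1 is removed. Under the severability clause in §4, the remaining provisions continue in force. §3, §4, and §5 remain in effect.

3, 4, 5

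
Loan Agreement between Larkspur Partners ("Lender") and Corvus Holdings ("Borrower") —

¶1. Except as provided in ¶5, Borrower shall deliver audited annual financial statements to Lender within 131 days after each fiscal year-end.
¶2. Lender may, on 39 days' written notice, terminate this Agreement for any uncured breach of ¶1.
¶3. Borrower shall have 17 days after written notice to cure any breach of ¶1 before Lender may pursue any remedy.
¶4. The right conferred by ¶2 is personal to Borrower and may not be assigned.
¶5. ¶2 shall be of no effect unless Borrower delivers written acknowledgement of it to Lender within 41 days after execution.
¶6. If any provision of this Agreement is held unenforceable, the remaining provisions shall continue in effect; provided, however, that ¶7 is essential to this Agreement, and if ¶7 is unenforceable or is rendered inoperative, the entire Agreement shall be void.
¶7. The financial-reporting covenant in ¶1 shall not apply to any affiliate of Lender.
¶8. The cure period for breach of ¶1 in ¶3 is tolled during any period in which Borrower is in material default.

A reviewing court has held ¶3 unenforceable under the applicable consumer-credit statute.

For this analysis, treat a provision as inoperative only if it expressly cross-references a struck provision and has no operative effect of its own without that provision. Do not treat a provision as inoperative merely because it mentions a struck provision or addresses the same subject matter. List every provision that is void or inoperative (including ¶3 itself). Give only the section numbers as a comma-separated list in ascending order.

¶3 is struck. ¶8 does nothing except set the tolling of the cure period for breach of ¶1 by reference to ¶3; with ¶3 gone it has no independent effect and is inoperative. ¶6 makes ¶7 an essential term, but ¶7 is unaffected, so the severability proviso in ¶6 preserves the remaining provisions. That leaves ¶1, ¶2, ¶4, ¶5, ¶6, and ¶7 in effect.

3, 8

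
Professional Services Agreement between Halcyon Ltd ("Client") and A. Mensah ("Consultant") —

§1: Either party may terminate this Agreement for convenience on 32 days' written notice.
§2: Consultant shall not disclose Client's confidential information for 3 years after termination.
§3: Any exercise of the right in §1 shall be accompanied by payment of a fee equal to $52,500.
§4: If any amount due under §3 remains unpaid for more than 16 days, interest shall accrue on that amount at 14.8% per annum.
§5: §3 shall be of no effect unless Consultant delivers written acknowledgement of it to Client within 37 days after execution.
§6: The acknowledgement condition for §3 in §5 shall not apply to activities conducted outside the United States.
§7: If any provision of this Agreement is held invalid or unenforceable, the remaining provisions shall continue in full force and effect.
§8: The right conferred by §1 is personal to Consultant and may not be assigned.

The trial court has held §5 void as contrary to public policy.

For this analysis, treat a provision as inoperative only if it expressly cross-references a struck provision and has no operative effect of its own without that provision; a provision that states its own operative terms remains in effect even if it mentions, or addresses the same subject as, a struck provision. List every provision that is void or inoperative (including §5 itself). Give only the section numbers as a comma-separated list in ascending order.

5, 6

§5 is struck. The whole of §6 is the carve-out from the acknowledgement condition for §3, defined by reference to §5, so §6 cannot stand once §5 is removed. Under the severability clause in §7, the remaining provisions continue in force. §1, §2, §3, §4, §7, and §8 remain in effect.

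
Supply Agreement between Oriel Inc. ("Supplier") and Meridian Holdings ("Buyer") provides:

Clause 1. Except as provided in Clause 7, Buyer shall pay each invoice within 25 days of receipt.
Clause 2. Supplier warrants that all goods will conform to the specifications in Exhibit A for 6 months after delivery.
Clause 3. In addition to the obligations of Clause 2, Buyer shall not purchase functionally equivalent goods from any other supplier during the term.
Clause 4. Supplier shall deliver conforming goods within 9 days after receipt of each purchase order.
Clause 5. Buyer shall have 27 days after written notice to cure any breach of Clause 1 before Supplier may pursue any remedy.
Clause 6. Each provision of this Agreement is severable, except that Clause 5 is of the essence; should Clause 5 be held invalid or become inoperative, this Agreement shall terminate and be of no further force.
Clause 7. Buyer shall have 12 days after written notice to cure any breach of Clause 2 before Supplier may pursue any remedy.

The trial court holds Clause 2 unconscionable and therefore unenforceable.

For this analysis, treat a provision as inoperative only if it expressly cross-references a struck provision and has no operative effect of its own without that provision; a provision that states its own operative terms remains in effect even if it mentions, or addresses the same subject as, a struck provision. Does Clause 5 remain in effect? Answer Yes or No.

Yes

Clause 2 is struck. The only function of Clause 7 is the cure period for breach of Clause 2, so it cannot stand once Clause 2 is removed. Clause 1 mentions Clause 7 but its own obligation stands independently of Clause 7, so Clause 1 is not affected. Clause 3 mentions Clause 2 but its own obligation stands independently of Clause 2, so Clause 3 is not affected. Clause 6 makes Clause 5 an essential term, but Clause 5 is unaffected, so the severability proviso in Clause 6 preserves the remaining provisions. Clause 1, Clause 3, Clause 4, Clause 5, and Clause 6 remain in effect. Clause 5 is among the surviving provisions, so the answer is yes.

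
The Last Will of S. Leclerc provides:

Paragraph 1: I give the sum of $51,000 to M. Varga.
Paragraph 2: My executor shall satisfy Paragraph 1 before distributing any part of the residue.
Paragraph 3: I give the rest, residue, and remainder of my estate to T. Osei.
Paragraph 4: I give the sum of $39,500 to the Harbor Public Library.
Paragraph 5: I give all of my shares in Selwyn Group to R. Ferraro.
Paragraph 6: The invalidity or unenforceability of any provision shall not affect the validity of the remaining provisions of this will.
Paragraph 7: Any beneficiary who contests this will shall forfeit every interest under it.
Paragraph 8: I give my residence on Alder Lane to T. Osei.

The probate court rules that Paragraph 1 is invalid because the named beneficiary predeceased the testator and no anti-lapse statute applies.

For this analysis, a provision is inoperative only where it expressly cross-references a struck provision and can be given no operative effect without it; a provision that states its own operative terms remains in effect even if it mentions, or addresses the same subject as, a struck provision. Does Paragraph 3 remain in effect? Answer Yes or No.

Paragraph 1 is struck. Paragraph 2 operates only by reference to Paragraph 1, so it falls with Paragraph 1. Paragraph 6 is a severability clause and preserves every provision that can still be given independent effect. Paragraph 3, Paragraph 4, Paragraph 5, Paragraph 6, Paragraph 7, and Paragraph 8 remain in effect. Paragraph 3 is among the surviving provisions, so the answer is yes.

Yes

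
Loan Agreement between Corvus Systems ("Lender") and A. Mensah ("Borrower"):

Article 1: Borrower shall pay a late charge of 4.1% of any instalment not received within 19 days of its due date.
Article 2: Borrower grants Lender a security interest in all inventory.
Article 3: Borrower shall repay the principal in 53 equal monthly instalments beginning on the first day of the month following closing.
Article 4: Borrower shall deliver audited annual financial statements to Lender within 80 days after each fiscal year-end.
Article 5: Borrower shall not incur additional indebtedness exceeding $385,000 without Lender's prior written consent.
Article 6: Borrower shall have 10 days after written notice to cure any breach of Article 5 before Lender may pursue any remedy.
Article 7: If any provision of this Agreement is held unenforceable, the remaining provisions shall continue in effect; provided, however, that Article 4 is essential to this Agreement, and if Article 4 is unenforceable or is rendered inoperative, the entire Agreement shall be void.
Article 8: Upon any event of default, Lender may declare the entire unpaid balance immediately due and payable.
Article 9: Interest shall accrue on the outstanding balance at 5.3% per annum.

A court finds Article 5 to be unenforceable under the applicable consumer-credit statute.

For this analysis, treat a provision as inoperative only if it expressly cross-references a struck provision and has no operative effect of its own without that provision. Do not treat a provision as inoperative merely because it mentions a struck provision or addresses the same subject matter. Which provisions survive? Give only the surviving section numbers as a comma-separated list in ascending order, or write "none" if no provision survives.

Article 5 is struck. Article 6 merely fixes the cure period for breach of Article 5; with Article 5 gone it has nothing to operate on and falls away. Article 7 makes Article 4 an essential term, but Article 4 is unaffected, so the severability proviso in Article 7 preserves the remaining provisions. That leaves Article 1, Article 2, Article 3, Article 4, Article 7, Article 8, and Article 9 in effect.

1, 2, 3, 4, 7, 8, 9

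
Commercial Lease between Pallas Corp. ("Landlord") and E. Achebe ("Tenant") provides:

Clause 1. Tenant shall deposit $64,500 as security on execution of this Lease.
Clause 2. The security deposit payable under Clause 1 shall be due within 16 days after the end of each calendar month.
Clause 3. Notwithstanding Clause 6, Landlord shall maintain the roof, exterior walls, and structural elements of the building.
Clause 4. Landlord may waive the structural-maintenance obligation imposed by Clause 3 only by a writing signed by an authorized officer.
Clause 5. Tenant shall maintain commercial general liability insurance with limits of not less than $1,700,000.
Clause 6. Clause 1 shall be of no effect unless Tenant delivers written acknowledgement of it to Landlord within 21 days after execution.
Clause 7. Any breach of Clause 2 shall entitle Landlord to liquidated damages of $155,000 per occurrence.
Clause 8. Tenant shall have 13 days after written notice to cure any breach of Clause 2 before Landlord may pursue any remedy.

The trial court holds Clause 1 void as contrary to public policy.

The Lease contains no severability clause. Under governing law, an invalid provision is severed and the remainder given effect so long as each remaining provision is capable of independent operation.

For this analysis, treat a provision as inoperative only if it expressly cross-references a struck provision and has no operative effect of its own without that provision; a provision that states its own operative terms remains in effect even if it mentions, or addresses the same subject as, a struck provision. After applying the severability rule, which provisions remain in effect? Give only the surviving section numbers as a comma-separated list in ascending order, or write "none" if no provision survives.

3, 4, 5

Clause 1 is struck. Clause 2 operates only by reference to Clause 1, so it falls with Clause 1. Clause 6 merely fixes the acknowledgement condition for Clause 1; with Clause 1 gone it has nothing to operate on and falls away. Clause 7 operates only by reference to Clause 2, so it falls with Clause 2. The only function of Clause 8 is the cure period for breach of Clause 2, so it cannot stand once Clause 2 is removed. Clause 3 mentions Clause 6 but its own obligation stands independently of Clause 6, so Clause 3 is not affected. With no severability clause, the stated default rule severs what cannot stand and enforces each remaining provision that can operate on its own. The provisions still in force are Clause 3, Clause 4, and Clause 5.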